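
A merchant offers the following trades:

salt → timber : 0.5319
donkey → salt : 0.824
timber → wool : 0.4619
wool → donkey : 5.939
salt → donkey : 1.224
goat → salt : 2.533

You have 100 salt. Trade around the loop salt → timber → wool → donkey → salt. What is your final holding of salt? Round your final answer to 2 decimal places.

120.23

100 salt × 0.5319 = 53.19 timber
53.19 timber × 0.4619 = 24.568461 wool
24.568461 wool × 5.939 = 145.912089879 donkey
145.912089879 donkey × 0.824 = 120.231562060296 salt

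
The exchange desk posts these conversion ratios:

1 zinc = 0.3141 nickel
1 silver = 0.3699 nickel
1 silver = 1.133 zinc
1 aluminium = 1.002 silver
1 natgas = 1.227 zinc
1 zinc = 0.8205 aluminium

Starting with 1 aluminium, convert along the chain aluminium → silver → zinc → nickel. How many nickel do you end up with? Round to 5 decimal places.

0.35659

1 aluminium × 1.002 = 1.002 silver
1.002 silver × 1.133 = 1.135266 zinc
1.135266 zinc × 0.3141 = 0.3565870506 nickel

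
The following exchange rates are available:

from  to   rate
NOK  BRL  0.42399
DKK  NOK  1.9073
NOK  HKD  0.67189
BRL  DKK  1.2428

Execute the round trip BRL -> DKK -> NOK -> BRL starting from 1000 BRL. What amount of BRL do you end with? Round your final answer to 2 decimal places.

1000 BRL × 1.2428 = 1242.8 DKK
1242.8 DKK × 1.9073 = 2370.39244 NOK
2370.39244 NOK × 0.42399 = 1005.0226906356 BRL

1005.02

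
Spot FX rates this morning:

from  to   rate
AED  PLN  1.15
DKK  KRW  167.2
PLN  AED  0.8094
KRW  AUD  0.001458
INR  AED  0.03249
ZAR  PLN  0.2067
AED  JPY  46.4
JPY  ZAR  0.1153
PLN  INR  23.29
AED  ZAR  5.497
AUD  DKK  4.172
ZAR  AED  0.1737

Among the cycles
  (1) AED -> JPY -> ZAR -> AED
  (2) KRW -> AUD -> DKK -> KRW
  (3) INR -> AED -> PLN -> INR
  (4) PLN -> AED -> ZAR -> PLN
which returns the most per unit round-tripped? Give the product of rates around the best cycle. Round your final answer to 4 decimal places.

1.0170

(1) 46.4 × 0.1153 × 0.1737 = 0.92928
(2) 0.001458 × 4.172 × 167.2 = 1.01704
(3) 0.03249 × 1.15 × 23.29 = 0.87020
(4) 0.8094 × 5.497 × 0.2067 = 0.91966
Highest is cycle (2) at 1.0170 (>1, arbitrage).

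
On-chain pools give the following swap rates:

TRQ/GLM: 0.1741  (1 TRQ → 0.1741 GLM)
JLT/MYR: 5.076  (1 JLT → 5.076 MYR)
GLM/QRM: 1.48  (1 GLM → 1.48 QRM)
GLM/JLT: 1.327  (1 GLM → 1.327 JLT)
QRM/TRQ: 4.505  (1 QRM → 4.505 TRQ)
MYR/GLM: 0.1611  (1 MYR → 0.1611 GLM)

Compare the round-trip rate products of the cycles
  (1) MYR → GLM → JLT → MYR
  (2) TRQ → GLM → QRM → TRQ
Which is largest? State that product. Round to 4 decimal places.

(1) 0.1611 × 1.327 × 5.076 = 1.08515
(2) 0.1741 × 1.48 × 4.505 = 1.16079
Highest is cycle (2) at 1.1608 (>1, arbitrage).

1.1608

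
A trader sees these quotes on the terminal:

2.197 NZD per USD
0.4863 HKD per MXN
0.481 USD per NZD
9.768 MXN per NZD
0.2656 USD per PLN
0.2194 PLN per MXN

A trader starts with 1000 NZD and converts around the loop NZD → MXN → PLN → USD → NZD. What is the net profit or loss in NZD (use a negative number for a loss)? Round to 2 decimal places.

250.55

1000 NZD × 9.768 = 9768 MXN
9768 MXN × 0.2194 = 2143.0992 PLN
2143.0992 PLN × 0.2656 = 569.20714752 USD
569.20714752 USD × 2.197 = 1250.54810310144 NZD
Net change: 1250.54810310144 − 1000 = 250.54810310144 NZD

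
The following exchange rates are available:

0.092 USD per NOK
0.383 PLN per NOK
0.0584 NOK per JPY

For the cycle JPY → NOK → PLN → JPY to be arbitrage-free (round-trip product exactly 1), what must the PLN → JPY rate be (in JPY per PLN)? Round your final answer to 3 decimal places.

Known legs of the cycle: 0.0584 × 0.383 = 0.0223672
For no arbitrage the full-cycle product must be 1, so the missing rate is 1 / 0.0223672 ≈ 44.70832.

44.708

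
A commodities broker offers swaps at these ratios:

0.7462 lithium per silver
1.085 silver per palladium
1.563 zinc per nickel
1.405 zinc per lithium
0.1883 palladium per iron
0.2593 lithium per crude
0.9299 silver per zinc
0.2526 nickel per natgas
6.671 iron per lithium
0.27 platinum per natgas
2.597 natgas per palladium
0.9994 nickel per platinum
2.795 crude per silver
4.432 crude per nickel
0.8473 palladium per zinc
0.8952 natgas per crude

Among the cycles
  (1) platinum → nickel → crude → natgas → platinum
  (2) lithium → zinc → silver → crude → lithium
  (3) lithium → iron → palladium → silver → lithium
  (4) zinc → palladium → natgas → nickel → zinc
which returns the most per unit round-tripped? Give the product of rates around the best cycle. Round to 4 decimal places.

(1) 0.9994 × 4.432 × 0.8952 × 0.27 = 1.07059
(2) 1.405 × 0.9299 × 2.795 × 0.2593 = 0.94688
(3) 6.671 × 0.1883 × 1.085 × 0.7462 = 1.01701
(4) 0.8473 × 2.597 × 0.2526 × 1.563 = 0.86876
Highest is cycle (1) at 1.0706 (>1, arbitrage).

1.0706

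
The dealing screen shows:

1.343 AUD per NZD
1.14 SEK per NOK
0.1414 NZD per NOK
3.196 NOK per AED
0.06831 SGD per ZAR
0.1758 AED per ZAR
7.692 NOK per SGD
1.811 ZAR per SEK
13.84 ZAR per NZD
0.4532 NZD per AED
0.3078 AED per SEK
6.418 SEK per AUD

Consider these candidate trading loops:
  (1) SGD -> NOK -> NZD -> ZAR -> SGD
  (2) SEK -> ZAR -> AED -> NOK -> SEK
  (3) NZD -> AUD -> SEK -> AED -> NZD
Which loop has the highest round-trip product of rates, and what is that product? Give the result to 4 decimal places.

1.2024

(1) 7.692 × 0.1414 × 13.84 × 0.06831 = 1.02827
(2) 1.811 × 0.1758 × 3.196 × 1.14 = 1.15998
(3) 1.343 × 6.418 × 0.3078 × 0.4532 = 1.20236
Highest is cycle (3) at 1.2024 (>1, arbitrage).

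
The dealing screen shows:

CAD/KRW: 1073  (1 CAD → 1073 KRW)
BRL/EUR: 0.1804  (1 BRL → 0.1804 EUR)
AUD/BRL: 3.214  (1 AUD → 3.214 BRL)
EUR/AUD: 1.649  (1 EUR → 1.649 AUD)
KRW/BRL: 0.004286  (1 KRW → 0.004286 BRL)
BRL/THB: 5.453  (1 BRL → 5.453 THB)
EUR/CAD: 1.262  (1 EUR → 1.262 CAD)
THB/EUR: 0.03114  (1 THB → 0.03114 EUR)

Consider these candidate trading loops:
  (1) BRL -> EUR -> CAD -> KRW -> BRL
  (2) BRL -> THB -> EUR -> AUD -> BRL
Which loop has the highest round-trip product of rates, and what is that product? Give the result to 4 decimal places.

1.0470

(1) 0.1804 × 1.262 × 1073 × 0.004286 = 1.04700
(2) 5.453 × 0.03114 × 1.649 × 3.214 = 0.89995
Highest is cycle (1) at 1.0470 (>1, arbitrage).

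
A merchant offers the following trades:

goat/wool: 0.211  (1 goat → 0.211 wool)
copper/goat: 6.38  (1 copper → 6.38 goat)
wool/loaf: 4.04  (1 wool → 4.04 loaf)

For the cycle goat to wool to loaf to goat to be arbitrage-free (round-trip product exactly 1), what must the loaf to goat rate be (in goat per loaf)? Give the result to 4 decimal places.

Known legs of the cycle: 0.211 × 4.04 = 0.85244
For no arbitrage the full-cycle product must be 1, so the missing rate is 1 / 0.85244 ≈ 1.173103.

1.1731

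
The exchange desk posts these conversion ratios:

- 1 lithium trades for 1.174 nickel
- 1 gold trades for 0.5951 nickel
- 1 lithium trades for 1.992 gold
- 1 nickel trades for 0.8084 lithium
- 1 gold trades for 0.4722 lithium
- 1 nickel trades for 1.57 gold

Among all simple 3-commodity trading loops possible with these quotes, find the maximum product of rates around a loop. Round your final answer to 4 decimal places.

nickel→lithium→gold→nickel: 0.8084 × 1.992 × 0.5951 = 0.95831
nickel→gold→lithium→nickel: 1.57 × 0.4722 × 1.174 = 0.87035
Maximum is nickel→lithium→gold→nickel at 0.9583; no arbitrage — every cycle loses value.

0.9583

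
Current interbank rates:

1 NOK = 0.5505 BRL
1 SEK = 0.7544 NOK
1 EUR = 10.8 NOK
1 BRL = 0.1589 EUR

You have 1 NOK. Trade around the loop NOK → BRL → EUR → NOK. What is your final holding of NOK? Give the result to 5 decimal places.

0.94472

1 NOK × 0.5505 = 0.5505 BRL
0.5505 BRL × 0.1589 = 0.08747445 EUR
0.08747445 EUR × 10.8 = 0.94472406 NOK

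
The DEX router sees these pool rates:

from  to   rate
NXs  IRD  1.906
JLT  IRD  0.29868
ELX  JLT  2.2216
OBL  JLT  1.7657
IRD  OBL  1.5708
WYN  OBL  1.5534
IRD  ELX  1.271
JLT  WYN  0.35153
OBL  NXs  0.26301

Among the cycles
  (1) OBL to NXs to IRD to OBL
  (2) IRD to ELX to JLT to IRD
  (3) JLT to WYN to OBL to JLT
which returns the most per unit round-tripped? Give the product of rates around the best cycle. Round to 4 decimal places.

0.9642

(1) 0.26301 × 1.906 × 1.5708 = 0.78744
(2) 1.271 × 2.2216 × 0.29868 = 0.84337
(3) 0.35153 × 1.5534 × 1.7657 = 0.96419
Highest is cycle (3) at 0.9642 (≤1, no arbitrage).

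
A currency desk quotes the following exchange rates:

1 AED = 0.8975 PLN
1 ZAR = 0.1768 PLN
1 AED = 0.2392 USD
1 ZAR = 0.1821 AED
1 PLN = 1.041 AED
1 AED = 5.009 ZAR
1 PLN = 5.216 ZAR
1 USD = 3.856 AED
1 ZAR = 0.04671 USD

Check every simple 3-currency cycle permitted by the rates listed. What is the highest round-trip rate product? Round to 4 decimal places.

ZAR→PLN→AED→ZAR: 0.1768 × 1.041 × 5.009 = 0.92190
ZAR→USD→AED→ZAR: 0.04671 × 3.856 × 5.009 = 0.90219
ZAR→AED→PLN→ZAR: 0.1821 × 0.8975 × 5.216 = 0.85248
Maximum is ZAR→PLN→AED→ZAR at 0.9219; no arbitrage — every cycle loses value.

0.9219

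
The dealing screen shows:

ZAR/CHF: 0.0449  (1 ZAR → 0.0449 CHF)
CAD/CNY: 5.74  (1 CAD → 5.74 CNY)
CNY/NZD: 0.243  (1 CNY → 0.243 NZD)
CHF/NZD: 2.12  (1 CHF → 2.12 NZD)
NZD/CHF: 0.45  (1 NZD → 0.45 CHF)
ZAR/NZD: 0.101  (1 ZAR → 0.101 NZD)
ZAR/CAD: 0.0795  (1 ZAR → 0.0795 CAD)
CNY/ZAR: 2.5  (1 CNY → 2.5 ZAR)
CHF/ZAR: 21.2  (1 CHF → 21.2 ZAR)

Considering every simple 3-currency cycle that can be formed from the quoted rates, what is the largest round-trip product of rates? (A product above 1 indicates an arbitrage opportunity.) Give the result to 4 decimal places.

CNY→ZAR→CAD→CNY: 2.5 × 0.0795 × 5.74 = 1.14083
ZAR→NZD→CHF→ZAR: 0.101 × 0.45 × 21.2 = 0.96354
Maximum is CNY→ZAR→CAD→CNY at 1.1408; arbitrage exists.

1.1408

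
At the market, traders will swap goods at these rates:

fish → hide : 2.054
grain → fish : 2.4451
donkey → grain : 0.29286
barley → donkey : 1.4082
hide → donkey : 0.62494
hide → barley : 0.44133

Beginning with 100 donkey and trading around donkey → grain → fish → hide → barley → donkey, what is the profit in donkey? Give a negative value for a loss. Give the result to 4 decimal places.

-8.5919

100 donkey × 0.29286 = 29.286 grain
29.286 grain × 2.4451 = 71.6071986 fish
71.6071986 fish × 2.054 = 147.0811859244 hide
147.0811859244 hide × 0.44133 = 64.911339784015452 barley
64.911339784015452 barley × 1.4082 = 91.4081486838505595064 donkey
Net change: 91.4081486838505595064 − 100 = -8.5918513161494404936 donkey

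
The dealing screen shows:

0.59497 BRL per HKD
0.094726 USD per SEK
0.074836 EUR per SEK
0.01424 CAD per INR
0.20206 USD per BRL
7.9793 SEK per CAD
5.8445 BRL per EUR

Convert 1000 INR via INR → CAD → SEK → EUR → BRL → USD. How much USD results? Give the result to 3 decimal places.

1000 INR × 0.01424 = 14.24 CAD
14.24 CAD × 7.9793 = 113.625232 SEK
113.625232 SEK × 0.074836 = 8.503257861952 EUR
8.503257861952 EUR × 5.8445 = 49.697290574178464 BRL
49.697290574178464 BRL × 0.20206 = 10.04183453341850043584 USD

10.042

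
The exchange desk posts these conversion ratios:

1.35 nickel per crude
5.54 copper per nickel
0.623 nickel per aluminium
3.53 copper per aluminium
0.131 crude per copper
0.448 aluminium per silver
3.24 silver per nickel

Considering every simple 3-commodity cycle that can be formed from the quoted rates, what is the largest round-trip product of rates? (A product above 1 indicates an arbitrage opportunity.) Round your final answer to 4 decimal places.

nickel→copper→crude→nickel: 5.54 × 0.131 × 1.35 = 0.97975
silver→aluminium→nickel→silver: 0.448 × 0.623 × 3.24 = 0.90430
Maximum is nickel→copper→crude→nickel at 0.9797; no arbitrage — every cycle loses value.

0.9797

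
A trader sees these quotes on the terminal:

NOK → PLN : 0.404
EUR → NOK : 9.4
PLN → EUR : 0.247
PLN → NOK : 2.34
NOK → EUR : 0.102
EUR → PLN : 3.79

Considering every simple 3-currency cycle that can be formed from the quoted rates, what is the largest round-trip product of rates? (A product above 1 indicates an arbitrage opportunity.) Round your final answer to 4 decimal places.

0.9380

NOK→PLN→EUR→NOK: 0.404 × 0.247 × 9.4 = 0.93801
NOK→EUR→PLN→NOK: 0.102 × 3.79 × 2.34 = 0.90460
Maximum is NOK→PLN→EUR→NOK at 0.9380; no arbitrage — every cycle loses value.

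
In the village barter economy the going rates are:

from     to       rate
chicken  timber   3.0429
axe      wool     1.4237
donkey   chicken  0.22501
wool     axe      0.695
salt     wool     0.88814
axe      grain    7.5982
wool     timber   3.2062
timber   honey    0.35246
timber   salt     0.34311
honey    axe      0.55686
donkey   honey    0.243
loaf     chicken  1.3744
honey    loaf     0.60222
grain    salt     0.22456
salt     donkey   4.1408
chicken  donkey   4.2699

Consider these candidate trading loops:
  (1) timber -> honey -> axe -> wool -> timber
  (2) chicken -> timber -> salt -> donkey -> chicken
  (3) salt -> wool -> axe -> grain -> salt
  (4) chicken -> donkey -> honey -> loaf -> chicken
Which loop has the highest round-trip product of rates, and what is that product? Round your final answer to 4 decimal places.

(1) 0.35246 × 0.55686 × 1.4237 × 3.2062 = 0.89591
(2) 3.0429 × 0.34311 × 4.1408 × 0.22501 = 0.97276
(3) 0.88814 × 0.695 × 7.5982 × 0.22456 = 1.05320
(4) 4.2699 × 0.243 × 0.60222 × 1.3744 = 0.85880
Highest is cycle (3) at 1.0532 (>1, arbitrage).

1.0532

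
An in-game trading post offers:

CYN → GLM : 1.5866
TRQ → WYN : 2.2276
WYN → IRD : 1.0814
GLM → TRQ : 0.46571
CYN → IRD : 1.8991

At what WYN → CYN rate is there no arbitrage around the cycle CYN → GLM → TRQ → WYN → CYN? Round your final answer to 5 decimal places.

Known legs of the cycle: 1.5866 × 0.46571 × 2.2276 = 1.6459635846136
For no arbitrage the full-cycle product must be 1, so the missing rate is 1 / 1.6459635846136 ≈ 0.6075469.

0.60755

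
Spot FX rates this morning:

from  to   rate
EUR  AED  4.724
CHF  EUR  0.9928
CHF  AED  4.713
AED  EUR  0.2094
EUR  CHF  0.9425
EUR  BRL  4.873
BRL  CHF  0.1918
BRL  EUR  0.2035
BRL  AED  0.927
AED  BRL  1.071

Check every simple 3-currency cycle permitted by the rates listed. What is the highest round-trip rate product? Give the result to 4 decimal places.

AED→BRL→EUR→AED: 1.071 × 0.2035 × 4.724 = 1.02959
AED→BRL→CHF→AED: 1.071 × 0.1918 × 4.713 = 0.96813
AED→EUR→BRL→AED: 0.2094 × 4.873 × 0.927 = 0.94592
AED→EUR→CHF→AED: 0.2094 × 0.9425 × 4.713 = 0.93016
CHF→EUR→BRL→CHF: 0.9928 × 4.873 × 0.1918 = 0.92791
Maximum is AED→BRL→EUR→AED at 1.0296; arbitrage exists.

1.0296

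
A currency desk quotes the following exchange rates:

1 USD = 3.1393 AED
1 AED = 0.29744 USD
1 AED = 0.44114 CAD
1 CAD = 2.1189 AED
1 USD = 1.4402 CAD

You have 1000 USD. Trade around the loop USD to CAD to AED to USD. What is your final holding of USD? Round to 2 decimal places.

907.68

1000 USD × 1.4402 = 1440.2 CAD
1440.2 CAD × 2.1189 = 3051.63978 AED
3051.63978 AED × 0.29744 = 907.6797361632 USD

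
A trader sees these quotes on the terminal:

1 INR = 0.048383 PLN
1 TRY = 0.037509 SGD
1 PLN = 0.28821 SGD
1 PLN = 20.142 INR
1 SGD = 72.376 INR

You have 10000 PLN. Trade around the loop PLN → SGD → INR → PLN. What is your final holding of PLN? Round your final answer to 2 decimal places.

10092.45

10000 PLN × 0.28821 = 2882.1 SGD
2882.1 SGD × 72.376 = 208594.8696 INR
208594.8696 INR × 0.048383 = 10092.4455758568 PLN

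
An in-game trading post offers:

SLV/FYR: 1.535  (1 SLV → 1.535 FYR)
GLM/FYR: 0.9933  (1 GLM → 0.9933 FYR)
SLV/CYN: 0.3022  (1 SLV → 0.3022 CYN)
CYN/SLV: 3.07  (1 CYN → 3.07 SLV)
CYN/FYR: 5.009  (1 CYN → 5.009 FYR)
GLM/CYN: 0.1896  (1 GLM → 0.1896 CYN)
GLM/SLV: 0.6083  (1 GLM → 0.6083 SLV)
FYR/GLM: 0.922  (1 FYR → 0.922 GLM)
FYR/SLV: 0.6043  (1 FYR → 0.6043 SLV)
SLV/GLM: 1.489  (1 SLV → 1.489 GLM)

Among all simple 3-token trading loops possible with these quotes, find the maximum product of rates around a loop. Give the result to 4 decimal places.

0.9147

CYN→FYR→SLV→CYN: 5.009 × 0.6043 × 0.3022 = 0.91474
SLV→GLM→FYR→SLV: 1.489 × 0.9933 × 0.6043 = 0.89377
CYN→FYR→GLM→CYN: 5.009 × 0.922 × 0.1896 = 0.87563
CYN→SLV→GLM→CYN: 3.07 × 1.489 × 0.1896 = 0.86671
SLV→FYR→GLM→SLV: 1.535 × 0.922 × 0.6083 = 0.86091
Maximum is CYN→FYR→SLV→CYN at 0.9147; no arbitrage — every cycle loses value.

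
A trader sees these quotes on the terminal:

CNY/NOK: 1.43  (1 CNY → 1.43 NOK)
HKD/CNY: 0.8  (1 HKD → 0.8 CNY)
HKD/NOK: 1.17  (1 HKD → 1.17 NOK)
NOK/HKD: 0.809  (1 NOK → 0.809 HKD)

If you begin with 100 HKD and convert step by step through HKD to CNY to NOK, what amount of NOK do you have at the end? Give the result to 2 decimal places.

114.40

100 HKD × 0.8 = 80 CNY
80 CNY × 1.43 = 114.4 NOK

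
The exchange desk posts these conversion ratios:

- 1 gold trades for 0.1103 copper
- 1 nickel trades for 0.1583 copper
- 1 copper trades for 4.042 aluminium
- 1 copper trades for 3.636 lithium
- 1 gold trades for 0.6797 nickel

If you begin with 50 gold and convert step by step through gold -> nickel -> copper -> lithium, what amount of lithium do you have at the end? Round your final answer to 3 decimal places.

19.561

50 gold × 0.6797 = 33.985 nickel
33.985 nickel × 0.1583 = 5.3798255 copper
5.3798255 copper × 3.636 = 19.561045518 lithium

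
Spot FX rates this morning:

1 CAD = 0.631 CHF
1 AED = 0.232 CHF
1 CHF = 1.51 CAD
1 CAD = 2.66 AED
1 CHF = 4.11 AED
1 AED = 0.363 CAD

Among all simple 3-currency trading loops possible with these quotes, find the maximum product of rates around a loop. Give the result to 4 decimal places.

0.9414

CAD→CHF→AED→CAD: 0.631 × 4.11 × 0.363 = 0.94141
CAD→AED→CHF→CAD: 2.66 × 0.232 × 1.51 = 0.93185
Maximum is CAD→CHF→AED→CAD at 0.9414; no arbitrage — every cycle loses value.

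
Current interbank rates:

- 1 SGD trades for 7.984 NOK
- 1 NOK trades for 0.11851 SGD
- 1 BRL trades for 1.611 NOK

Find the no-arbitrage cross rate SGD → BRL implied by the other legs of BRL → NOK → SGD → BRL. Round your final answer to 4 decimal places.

5.2378

Known legs of the cycle: 1.611 × 0.11851 = 0.19091961
For no arbitrage the full-cycle product must be 1, so the missing rate is 1 / 0.19091961 ≈ 5.237807.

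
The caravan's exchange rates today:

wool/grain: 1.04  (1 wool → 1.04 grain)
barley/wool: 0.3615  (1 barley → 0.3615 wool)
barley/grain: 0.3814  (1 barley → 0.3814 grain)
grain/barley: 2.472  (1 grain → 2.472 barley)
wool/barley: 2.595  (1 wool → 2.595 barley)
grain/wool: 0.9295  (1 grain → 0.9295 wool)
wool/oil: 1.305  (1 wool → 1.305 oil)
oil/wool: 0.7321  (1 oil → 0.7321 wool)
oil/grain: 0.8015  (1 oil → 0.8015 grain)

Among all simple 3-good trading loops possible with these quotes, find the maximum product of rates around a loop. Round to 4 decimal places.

wool→oil→grain→wool: 1.305 × 0.8015 × 0.9295 = 0.97222
barley→wool→grain→barley: 0.3615 × 1.04 × 2.472 = 0.92937
barley→grain→wool→barley: 0.3814 × 0.9295 × 2.595 = 0.91996
Maximum is wool→oil→grain→wool at 0.9722; no arbitrage — every cycle loses value.

0.9722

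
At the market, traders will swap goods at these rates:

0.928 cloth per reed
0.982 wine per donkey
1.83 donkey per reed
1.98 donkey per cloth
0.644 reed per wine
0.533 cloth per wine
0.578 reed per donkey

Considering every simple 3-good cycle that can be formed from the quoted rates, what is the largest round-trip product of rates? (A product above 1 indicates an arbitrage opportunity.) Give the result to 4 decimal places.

1.1573

donkey→wine→reed→donkey: 0.982 × 0.644 × 1.83 = 1.15731
donkey→reed→cloth→donkey: 0.578 × 0.928 × 1.98 = 1.06204
donkey→wine→cloth→donkey: 0.982 × 0.533 × 1.98 = 1.03634
Maximum is donkey→wine→reed→donkey at 1.1573; arbitrage exists.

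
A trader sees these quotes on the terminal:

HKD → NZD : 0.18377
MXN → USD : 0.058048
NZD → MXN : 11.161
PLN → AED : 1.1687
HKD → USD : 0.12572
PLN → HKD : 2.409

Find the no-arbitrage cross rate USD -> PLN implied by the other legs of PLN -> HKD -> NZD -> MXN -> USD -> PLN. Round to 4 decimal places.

3.4866

Known legs of the cycle: 2.409 × 0.18377 × 11.161 × 0.058048 = 0.28681494978189504
For no arbitrage the full-cycle product must be 1, so the missing rate is 1 / 0.28681494978189504 ≈ 3.486569.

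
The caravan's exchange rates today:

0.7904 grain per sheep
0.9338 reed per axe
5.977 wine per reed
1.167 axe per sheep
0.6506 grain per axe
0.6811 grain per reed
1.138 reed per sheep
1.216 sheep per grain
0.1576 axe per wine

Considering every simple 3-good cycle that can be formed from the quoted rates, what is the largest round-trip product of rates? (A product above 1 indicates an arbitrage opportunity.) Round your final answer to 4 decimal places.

reed→grain→sheep→reed: 0.6811 × 1.216 × 1.138 = 0.94251
axe→grain→sheep→axe: 0.6506 × 1.216 × 1.167 = 0.92325
axe→reed→wine→axe: 0.9338 × 5.977 × 0.1576 = 0.87962
Maximum is reed→grain→sheep→reed at 0.9425; no arbitrage — every cycle loses value.

0.9425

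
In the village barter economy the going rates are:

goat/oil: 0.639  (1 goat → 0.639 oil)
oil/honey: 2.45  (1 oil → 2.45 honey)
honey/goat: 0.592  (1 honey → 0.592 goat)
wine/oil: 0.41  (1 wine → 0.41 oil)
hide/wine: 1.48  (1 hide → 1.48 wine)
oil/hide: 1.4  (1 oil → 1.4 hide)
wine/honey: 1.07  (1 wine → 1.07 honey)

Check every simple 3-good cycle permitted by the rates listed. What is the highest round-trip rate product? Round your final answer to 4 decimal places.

0.9268

goat→oil→honey→goat: 0.639 × 2.45 × 0.592 = 0.92681
oil→hide→wine→oil: 1.4 × 1.48 × 0.41 = 0.84952
Maximum is goat→oil→honey→goat at 0.9268; no arbitrage — every cycle loses value.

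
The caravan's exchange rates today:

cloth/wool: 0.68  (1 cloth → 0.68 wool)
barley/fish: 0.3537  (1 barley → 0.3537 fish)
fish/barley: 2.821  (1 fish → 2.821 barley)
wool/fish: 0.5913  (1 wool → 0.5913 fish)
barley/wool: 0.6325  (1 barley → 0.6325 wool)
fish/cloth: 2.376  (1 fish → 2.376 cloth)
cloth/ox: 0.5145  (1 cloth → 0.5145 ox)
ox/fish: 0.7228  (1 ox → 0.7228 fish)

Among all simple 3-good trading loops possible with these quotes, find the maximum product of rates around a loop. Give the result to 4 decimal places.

wool→fish→barley→wool: 0.5913 × 2.821 × 0.6325 = 1.05505
wool→fish→cloth→wool: 0.5913 × 2.376 × 0.68 = 0.95535
ox→fish→cloth→ox: 0.7228 × 2.376 × 0.5145 = 0.88359
Maximum is wool→fish→barley→wool at 1.0550; arbitrage exists.

1.0550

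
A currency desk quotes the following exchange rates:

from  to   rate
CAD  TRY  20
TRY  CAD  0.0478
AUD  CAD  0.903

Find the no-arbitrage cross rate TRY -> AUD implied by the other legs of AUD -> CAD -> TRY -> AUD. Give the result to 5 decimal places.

0.05537

Known legs of the cycle: 0.903 × 20 = 18.06
For no arbitrage the full-cycle product must be 1, so the missing rate is 1 / 18.06 ≈ 0.0553710.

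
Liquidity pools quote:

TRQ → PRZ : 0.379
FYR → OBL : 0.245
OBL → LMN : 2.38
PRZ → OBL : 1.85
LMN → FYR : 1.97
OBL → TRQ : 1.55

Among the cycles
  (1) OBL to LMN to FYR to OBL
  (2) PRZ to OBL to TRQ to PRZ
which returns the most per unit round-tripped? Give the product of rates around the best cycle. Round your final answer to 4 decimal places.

1.1487

(1) 2.38 × 1.97 × 0.245 = 1.14871
(2) 1.85 × 1.55 × 0.379 = 1.08678
Highest is cycle (1) at 1.1487 (>1, arbitrage).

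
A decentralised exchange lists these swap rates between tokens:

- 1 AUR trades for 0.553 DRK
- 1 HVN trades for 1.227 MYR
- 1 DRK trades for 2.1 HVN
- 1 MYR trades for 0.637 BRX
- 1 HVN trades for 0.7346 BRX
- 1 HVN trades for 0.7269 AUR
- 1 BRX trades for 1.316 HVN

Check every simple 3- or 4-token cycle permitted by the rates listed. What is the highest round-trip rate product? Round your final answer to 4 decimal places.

BRX→HVN→MYR→BRX: 1.316 × 1.227 × 0.637 = 1.02858
DRK→HVN→AUR→DRK: 2.1 × 0.7269 × 0.553 = 0.84415
Maximum is BRX→HVN→MYR→BRX at 1.0286; arbitrage exists.

1.0286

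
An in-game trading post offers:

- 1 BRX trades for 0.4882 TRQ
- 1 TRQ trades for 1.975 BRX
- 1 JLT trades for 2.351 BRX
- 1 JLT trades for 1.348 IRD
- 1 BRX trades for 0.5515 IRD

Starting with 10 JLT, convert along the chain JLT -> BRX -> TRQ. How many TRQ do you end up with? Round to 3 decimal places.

11.478

10 JLT × 2.351 = 23.51 BRX
23.51 BRX × 0.4882 = 11.477582 TRQ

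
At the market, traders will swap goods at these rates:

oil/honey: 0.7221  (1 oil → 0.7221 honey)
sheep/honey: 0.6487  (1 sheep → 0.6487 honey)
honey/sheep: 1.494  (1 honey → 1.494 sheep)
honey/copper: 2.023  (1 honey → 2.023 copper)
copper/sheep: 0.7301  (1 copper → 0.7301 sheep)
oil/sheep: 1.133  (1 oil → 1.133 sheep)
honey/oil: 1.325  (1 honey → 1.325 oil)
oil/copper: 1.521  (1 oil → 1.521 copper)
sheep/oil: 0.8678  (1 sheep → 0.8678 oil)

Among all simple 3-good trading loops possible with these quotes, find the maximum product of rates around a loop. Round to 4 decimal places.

0.9738

oil→sheep→honey→oil: 1.133 × 0.6487 × 1.325 = 0.97384
oil→copper→sheep→oil: 1.521 × 0.7301 × 0.8678 = 0.96368
sheep→honey→copper→sheep: 0.6487 × 2.023 × 0.7301 = 0.95812
oil→honey→sheep→oil: 0.7221 × 1.494 × 0.8678 = 0.93620
Maximum is oil→sheep→honey→oil at 0.9738; no arbitrage — every cycle loses value.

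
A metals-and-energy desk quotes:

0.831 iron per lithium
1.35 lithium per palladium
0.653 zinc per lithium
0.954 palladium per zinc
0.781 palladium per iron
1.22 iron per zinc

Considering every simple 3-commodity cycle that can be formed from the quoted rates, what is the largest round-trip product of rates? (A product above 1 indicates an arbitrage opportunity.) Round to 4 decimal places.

0.8762

iron→palladium→lithium→iron: 0.781 × 1.35 × 0.831 = 0.87616
zinc→palladium→lithium→zinc: 0.954 × 1.35 × 0.653 = 0.84100
Maximum is iron→palladium→lithium→iron at 0.8762; no arbitrage — every cycle loses value.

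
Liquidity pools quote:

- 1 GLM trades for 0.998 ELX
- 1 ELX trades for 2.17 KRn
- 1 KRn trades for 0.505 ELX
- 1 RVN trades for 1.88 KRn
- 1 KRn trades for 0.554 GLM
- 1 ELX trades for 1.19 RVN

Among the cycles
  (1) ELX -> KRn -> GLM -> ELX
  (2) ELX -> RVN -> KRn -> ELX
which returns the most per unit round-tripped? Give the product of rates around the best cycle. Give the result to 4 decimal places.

1.1998

(1) 2.17 × 0.554 × 0.998 = 1.19978
(2) 1.19 × 1.88 × 0.505 = 1.12979
Highest is cycle (1) at 1.1998 (>1, arbitrage).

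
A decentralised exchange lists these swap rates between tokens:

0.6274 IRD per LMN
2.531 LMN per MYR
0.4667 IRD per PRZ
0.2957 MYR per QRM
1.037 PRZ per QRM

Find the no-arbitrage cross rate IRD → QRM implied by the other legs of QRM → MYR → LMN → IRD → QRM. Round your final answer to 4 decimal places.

2.1297

Known legs of the cycle: 0.2957 × 2.531 × 0.6274 = 0.46955663758
For no arbitrage the full-cycle product must be 1, so the missing rate is 1 / 0.46955663758 ≈ 2.129669.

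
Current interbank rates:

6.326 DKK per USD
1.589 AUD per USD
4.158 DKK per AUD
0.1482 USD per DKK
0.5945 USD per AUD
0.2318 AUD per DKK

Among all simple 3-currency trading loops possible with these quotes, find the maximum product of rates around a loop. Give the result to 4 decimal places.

0.9792

AUD→DKK→USD→AUD: 4.158 × 0.1482 × 1.589 = 0.97917
AUD→USD→DKK→AUD: 0.5945 × 6.326 × 0.2318 = 0.87176
Maximum is AUD→DKK→USD→AUD at 0.9792; no arbitrage — every cycle loses value.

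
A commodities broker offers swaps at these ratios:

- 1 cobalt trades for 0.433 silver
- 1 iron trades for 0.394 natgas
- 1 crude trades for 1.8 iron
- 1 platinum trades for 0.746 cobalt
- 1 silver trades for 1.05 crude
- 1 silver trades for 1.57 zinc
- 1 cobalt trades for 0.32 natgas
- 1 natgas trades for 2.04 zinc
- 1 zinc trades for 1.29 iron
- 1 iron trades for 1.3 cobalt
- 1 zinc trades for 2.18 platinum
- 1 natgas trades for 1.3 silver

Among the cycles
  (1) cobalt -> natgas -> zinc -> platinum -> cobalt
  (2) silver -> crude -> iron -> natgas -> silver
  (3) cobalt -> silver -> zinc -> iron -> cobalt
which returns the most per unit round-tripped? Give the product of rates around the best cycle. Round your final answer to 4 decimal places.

1.1400

(1) 0.32 × 2.04 × 2.18 × 0.746 = 1.06164
(2) 1.05 × 1.8 × 0.394 × 1.3 = 0.96806
(3) 0.433 × 1.57 × 1.29 × 1.3 = 1.14004
Highest is cycle (3) at 1.1400 (>1, arbitrage).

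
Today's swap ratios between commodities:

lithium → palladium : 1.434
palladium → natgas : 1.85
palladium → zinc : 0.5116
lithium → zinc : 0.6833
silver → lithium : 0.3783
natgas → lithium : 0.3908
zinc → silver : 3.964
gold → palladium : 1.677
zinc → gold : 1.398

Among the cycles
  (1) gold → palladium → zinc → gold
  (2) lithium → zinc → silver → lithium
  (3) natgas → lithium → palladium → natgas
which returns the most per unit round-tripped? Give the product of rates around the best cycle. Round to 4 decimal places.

1.1994

(1) 1.677 × 0.5116 × 1.398 = 1.19942
(2) 0.6833 × 3.964 × 0.3783 = 1.02466
(3) 0.3908 × 1.434 × 1.85 = 1.03675
Highest is cycle (1) at 1.1994 (>1, arbitrage).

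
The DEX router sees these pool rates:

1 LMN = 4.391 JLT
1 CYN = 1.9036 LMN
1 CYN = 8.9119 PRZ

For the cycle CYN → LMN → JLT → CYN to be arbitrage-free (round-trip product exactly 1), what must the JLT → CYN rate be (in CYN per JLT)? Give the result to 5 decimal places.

Known legs of the cycle: 1.9036 × 4.391 = 8.3587076
For no arbitrage the full-cycle product must be 1, so the missing rate is 1 / 8.3587076 ≈ 0.1196357.

0.11964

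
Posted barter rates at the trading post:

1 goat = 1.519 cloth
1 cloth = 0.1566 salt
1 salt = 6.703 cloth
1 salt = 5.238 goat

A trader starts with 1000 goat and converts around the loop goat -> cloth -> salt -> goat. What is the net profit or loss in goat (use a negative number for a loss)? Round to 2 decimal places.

245.99

1000 goat × 1.519 = 1519 cloth
1519 cloth × 0.1566 = 237.8754 salt
237.8754 salt × 5.238 = 1245.9913452 goat
Net change: 1245.9913452 − 1000 = 245.9913452 goat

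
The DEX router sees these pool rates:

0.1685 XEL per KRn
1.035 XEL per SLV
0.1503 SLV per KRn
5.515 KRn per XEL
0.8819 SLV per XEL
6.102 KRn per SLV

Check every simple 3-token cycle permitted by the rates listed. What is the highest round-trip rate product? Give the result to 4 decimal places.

XEL→SLV→KRn→XEL: 0.8819 × 6.102 × 0.1685 = 0.90676
XEL→KRn→SLV→XEL: 5.515 × 0.1503 × 1.035 = 0.85792
Maximum is XEL→SLV→KRn→XEL at 0.9068; no arbitrage — every cycle loses value.

0.9068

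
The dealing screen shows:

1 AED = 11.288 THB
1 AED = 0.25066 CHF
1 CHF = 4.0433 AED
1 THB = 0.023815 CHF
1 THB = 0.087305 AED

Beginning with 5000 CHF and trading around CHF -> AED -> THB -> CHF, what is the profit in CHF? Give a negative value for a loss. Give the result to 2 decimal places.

5000 CHF × 4.0433 = 20216.5 AED
20216.5 AED × 11.288 = 228203.852 THB
228203.852 THB × 0.023815 = 5434.67473538 CHF
Net change: 5434.67473538 − 5000 = 434.67473538 CHF

434.67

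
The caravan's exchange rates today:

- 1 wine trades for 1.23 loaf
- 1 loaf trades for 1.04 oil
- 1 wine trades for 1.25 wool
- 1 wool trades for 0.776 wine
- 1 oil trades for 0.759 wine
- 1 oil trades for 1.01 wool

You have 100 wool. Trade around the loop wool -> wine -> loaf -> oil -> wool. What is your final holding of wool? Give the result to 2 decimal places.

100.26

100 wool × 0.776 = 77.6 wine
77.6 wine × 1.23 = 95.448 loaf
95.448 loaf × 1.04 = 99.26592 oil
99.26592 oil × 1.01 = 100.2585792 wool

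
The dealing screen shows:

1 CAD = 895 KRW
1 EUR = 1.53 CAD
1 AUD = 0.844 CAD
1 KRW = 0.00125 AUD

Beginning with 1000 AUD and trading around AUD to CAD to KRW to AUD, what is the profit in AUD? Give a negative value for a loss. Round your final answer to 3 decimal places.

-55.775

1000 AUD × 0.844 = 844 CAD
844 CAD × 895 = 755380 KRW
755380 KRW × 0.00125 = 944.225 AUD
Net change: 944.225 − 1000 = -55.775 AUD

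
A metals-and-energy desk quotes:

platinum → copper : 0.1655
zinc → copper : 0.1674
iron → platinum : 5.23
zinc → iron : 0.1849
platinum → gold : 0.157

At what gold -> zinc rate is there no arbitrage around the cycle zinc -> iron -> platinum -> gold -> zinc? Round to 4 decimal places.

6.5866

Known legs of the cycle: 0.1849 × 5.23 × 0.157 = 0.151823239
For no arbitrage the full-cycle product must be 1, so the missing rate is 1 / 0.151823239 ≈ 6.586607.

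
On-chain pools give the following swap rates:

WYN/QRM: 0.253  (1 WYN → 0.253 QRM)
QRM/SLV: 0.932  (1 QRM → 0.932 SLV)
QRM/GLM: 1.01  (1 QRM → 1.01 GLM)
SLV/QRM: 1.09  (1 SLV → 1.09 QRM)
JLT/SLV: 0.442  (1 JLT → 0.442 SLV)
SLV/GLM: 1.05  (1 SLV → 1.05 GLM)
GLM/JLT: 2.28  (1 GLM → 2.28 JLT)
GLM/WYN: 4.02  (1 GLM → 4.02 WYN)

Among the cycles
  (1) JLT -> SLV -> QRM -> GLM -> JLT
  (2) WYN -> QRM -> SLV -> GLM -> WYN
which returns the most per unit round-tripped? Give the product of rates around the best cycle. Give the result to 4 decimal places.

(1) 0.442 × 1.09 × 1.01 × 2.28 = 1.10944
(2) 0.253 × 0.932 × 1.05 × 4.02 = 0.99529
Highest is cycle (1) at 1.1094 (>1, arbitrage).

1.1094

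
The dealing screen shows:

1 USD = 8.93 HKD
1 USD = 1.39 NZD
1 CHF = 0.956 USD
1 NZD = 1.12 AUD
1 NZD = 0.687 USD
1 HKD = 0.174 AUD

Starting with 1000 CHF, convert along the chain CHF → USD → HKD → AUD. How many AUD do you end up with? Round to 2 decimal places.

1000 CHF × 0.956 = 956 USD
956 USD × 8.93 = 8537.08 HKD
8537.08 HKD × 0.174 = 1485.45192 AUD

1485.45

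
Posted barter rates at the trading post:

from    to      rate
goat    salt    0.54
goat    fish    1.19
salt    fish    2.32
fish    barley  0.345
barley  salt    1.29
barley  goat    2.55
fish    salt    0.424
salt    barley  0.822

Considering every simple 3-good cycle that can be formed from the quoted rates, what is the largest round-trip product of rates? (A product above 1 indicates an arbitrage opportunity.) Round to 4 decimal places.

barley→goat→salt→barley: 2.55 × 0.54 × 0.822 = 1.13189
fish→barley→goat→fish: 0.345 × 2.55 × 1.19 = 1.04690
fish→barley→salt→fish: 0.345 × 1.29 × 2.32 = 1.03252
Maximum is barley→goat→salt→barley at 1.1319; arbitrage exists.

1.1319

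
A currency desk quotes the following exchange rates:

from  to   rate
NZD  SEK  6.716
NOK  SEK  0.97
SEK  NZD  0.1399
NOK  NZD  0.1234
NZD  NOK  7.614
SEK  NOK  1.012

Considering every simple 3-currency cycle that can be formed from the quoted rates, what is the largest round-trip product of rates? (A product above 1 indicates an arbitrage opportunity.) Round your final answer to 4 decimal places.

1.0332

SEK→NZD→NOK→SEK: 0.1399 × 7.614 × 0.97 = 1.03324
SEK→NOK→NZD→SEK: 1.012 × 0.1234 × 6.716 = 0.83870
Maximum is SEK→NZD→NOK→SEK at 1.0332; arbitrage exists.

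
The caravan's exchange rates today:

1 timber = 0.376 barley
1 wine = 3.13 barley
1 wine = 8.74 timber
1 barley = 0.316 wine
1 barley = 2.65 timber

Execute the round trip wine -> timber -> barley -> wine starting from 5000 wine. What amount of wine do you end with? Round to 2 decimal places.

5000 wine × 8.74 = 43700 timber
43700 timber × 0.376 = 16431.2 barley
16431.2 barley × 0.316 = 5192.2592 wine

5192.26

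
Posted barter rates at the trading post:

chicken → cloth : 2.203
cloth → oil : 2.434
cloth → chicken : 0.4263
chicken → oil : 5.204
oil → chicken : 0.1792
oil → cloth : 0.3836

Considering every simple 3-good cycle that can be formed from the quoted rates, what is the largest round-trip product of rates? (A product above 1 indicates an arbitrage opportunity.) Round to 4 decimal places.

0.9609

oil→chicken→cloth→oil: 0.1792 × 2.203 × 2.434 = 0.96089
oil→cloth→chicken→oil: 0.3836 × 0.4263 × 5.204 = 0.85100
Maximum is oil→chicken→cloth→oil at 0.9609; no arbitrage — every cycle loses value.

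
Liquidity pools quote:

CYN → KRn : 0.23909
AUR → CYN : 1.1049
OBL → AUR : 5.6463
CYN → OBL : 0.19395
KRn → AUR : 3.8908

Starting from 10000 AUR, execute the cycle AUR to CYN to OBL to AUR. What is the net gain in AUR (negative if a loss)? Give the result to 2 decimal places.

2099.76

10000 AUR × 1.1049 = 11049 CYN
11049 CYN × 0.19395 = 2142.95355 OBL
2142.95355 OBL × 5.6463 = 12099.758629365 AUR
Net change: 12099.758629365 − 10000 = 2099.758629365 AUR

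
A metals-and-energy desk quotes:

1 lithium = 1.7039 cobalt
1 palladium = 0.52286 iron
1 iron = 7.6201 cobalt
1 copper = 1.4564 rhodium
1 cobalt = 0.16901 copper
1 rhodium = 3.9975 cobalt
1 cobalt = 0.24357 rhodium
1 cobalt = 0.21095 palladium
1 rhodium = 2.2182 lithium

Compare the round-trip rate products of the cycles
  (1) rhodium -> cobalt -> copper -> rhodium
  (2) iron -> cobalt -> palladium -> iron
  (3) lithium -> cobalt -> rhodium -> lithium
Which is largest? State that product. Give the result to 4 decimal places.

0.9840

(1) 3.9975 × 0.16901 × 1.4564 = 0.98397
(2) 7.6201 × 0.21095 × 0.52286 = 0.84048
(3) 1.7039 × 0.24357 × 2.2182 = 0.92059
Highest is cycle (1) at 0.9840 (≤1, no arbitrage).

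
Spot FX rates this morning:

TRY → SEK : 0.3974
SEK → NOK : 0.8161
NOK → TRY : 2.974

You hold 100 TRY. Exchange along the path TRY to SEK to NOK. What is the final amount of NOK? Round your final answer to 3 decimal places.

100 TRY × 0.3974 = 39.74 SEK
39.74 SEK × 0.8161 = 32.431814 NOK

32.432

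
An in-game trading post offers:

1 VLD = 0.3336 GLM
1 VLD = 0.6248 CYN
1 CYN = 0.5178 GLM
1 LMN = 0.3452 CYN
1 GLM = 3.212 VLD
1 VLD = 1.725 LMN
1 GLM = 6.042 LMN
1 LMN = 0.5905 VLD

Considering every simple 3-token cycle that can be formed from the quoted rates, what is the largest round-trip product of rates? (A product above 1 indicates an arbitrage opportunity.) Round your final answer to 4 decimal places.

VLD→GLM→LMN→VLD: 0.3336 × 6.042 × 0.5905 = 1.19022
CYN→GLM→LMN→CYN: 0.5178 × 6.042 × 0.3452 = 1.07997
CYN→GLM→VLD→CYN: 0.5178 × 3.212 × 0.6248 = 1.03915
Maximum is VLD→GLM→LMN→VLD at 1.1902; arbitrage exists.

1.1902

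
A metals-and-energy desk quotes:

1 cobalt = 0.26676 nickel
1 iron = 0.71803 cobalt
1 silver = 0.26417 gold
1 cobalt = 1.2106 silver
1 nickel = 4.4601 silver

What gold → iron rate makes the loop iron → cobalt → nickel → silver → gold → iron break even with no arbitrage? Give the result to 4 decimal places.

4.4311

Known legs of the cycle: 0.71803 × 0.26676 × 4.4601 × 0.26417 = 0.2256791258565654876
For no arbitrage the full-cycle product must be 1, so the missing rate is 1 / 0.2256791258565654876 ≈ 4.431070.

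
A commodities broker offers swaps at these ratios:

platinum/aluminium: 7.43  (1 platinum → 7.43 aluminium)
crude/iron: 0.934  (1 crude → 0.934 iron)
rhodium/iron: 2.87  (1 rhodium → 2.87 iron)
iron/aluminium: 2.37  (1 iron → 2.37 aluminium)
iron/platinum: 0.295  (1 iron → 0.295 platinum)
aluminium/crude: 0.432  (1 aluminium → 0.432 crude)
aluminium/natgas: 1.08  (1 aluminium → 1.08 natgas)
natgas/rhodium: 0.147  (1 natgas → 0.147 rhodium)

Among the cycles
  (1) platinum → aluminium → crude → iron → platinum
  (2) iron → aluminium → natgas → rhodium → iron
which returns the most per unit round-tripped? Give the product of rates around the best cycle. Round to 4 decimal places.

1.0799

(1) 7.43 × 0.432 × 0.934 × 0.295 = 0.88439
(2) 2.37 × 1.08 × 0.147 × 2.87 = 1.07987
Highest is cycle (2) at 1.0799 (>1, arbitrage).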